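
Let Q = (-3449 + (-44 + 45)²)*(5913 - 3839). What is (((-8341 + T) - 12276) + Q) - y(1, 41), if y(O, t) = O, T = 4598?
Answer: -7167172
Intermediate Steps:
Q = -7151152 (Q = (-3449 + 1²)*2074 = (-3449 + 1)*2074 = -3448*2074 = -7151152)
(((-8341 + T) - 12276) + Q) - y(1, 41) = (((-8341 + 4598) - 12276) - 7151152) - 1*1 = ((-3743 - 12276) - 7151152) - 1 = (-16019 - 7151152) - 1 = -7167171 - 1 = -7167172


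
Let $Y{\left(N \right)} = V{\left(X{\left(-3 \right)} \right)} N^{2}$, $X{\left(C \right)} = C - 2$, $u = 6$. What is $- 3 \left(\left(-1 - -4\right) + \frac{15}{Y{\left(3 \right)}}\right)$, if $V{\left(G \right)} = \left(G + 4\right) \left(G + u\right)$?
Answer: $-4$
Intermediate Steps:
$X{\left(C \right)} = -2 + C$
$V{\left(G \right)} = \left(4 + G\right) \left(6 + G\right)$ ($V{\left(G \right)} = \left(G + 4\right) \left(G + 6\right) = \left(4 + G\right) \left(6 + G\right)$)
$Y{\left(N \right)} = - N^{2}$ ($Y{\left(N \right)} = \left(24 + \left(-2 - 3\right)^{2} + 10 \left(-2 - 3\right)\right) N^{2} = \left(24 + \left(-5\right)^{2} + 10 \left(-5\right)\right) N^{2} = \left(24 + 25 - 50\right) N^{2} = - N^{2}$)
$- 3 \left(\left(-1 - -4\right) + \frac{15}{Y{\left(3 \right)}}\right) = - 3 \left(\left(-1 - -4\right) + \frac{15}{\left(-1\right) 3^{2}}\right) = - 3 \left(\left(-1 + 4\right) + \frac{15}{\left(-1\right) 9}\right) = - 3 \left(3 + \frac{15}{-9}\right) = - 3 \left(3 + 15 \left(- \frac{1}{9}\right)\right) = - 3 \left(3 - \frac{5}{3}\right) = \left(-3\right) \frac{4}{3} = -4$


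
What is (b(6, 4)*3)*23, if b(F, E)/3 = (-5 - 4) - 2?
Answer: -2277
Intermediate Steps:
b(F, E) = -33 (b(F, E) = 3*((-5 - 4) - 2) = 3*(-9 - 2) = 3*(-11) = -33)
(b(6, 4)*3)*23 = -33*3*23 = -99*23 = -2277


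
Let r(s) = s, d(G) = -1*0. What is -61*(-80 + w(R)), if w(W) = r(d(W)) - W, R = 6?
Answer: 5246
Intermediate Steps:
d(G) = 0
w(W) = -W (w(W) = 0 - W = -W)
-61*(-80 + w(R)) = -61*(-80 - 1*6) = -61*(-80 - 6) = -61*(-86) = 5246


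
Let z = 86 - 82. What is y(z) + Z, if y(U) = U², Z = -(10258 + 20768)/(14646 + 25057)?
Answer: 604222/39703 ≈ 15.219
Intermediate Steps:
z = 4
Z = -31026/39703 ≈ -0.78145
y(z) + Z = 4² - 31026/39703 = 16 - 31026/39703 = 604222/39703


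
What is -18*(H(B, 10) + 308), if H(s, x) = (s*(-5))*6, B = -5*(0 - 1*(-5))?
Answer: -19044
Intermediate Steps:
B = -25 (B = -5*(0 + 5) = -5*5 = -25)
H(s, x) = -30*s (H(s, x) = -5*s*6 = -30*s)
-18*(H(B, 10) + 308) = -18*(-30*(-25) + 308) = -18*(750 + 308) = -18*1058 = -19044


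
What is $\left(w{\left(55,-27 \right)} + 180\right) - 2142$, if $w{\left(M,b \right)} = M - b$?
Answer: $-1880$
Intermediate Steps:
$\left(w{\left(55,-27 \right)} + 180\right) - 2142 = \left(\left(55 - -27\right) + 180\right) - 2142 = \left(\left(55 + 27\right) + 180\right) - 2142 = \left(82 + 180\right) - 2142 = 262 - 2142 = -1880$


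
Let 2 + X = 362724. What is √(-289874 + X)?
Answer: 4*√4553 ≈ 269.90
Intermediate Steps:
X = 362722 (X = -2 + 362724 = 362722)
√(-289874 + X) = √(-289874 + 362722) = √72848 = 4*√4553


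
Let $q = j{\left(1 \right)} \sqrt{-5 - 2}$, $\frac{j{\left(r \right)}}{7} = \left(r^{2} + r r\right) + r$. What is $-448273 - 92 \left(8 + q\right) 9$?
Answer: $-454897 - 17388 i \sqrt{7} \approx -4.549 \cdot 10^{5} - 46004.0 i$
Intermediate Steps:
$j{\left(r \right)} = 7 r + 14 r^{2}$ ($j{\left(r \right)} = 7 \left(\left(r^{2} + r r\right) + r\right) = 7 \left(\left(r^{2} + r^{2}\right) + r\right) = 7 \left(2 r^{2} + r\right) = 7 \left(r + 2 r^{2}\right) = 7 r + 14 r^{2}$)
$q = 21 i \sqrt{7}$ ($q = 7 \cdot 1 \left(1 + 2 \cdot 1\right) \sqrt{-5 - 2} = 7 \cdot 1 \left(1 + 2\right) \sqrt{-7} = 7 \cdot 1 \cdot 3 i \sqrt{7} = 21 i \sqrt{7} \approx 55.561 i$)
$-448273 - 92 \left(8 + q\right) 9 = -448273 - 92 \left(8 + 21 i \sqrt{7}\right) 9 = -448273 - 92 \left(72 + 189 i \sqrt{7}\right) = -448273 - \left(6624 + 17388 i \sqrt{7}\right) = -454897 - 17388 i \sqrt{7}$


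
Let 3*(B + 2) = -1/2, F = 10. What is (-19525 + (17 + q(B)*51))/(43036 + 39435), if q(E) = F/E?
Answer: -256664/1072123 ≈ -0.23940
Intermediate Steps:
B = -13/6 (B = -2 + (-1/2)/3 = -2 + (-1*½)/3 = -2 + (⅓)*(-½) = -2 - ⅙ = -13/6 ≈ -2.1667)
q(E) = 10/E
(-19525 + (17 + q(B)*51))/(43036 + 39435) = (-19525 + (17 + (10/(-13/6))*51))/(43036 + 39435) = (-19525 + (17 + (10*(-6/13))*51))/82471 = (-19525 + (17 - 60/13*51))*(1/82471) = (-19525 + (17 - 3060/13))*(1/82471) = (-19525 - 2839/13)*(1/82471) = -256664/13*1/82471 = -256664/1072123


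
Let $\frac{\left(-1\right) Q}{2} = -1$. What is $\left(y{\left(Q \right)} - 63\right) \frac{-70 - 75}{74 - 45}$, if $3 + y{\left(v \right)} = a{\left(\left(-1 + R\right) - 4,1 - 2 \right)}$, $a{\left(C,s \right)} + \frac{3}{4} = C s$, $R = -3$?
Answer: $\frac{1175}{4} \approx 293.75$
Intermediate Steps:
$Q = 2$ ($Q = \left(-2\right) \left(-1\right) = 2$)
$a{\left(C,s \right)} = - \frac{3}{4} + C s$
$y{\left(v \right)} = \frac{17}{4}$ ($y{\left(v \right)} = -3 - \left(\frac{3}{4} - \left(\left(-1 - 3\right) - 4\right) \left(1 - 2\right)\right) = -3 - \left(\frac{3}{4} - \left(-4 - 4\right) \left(-1\right)\right) = -3 - - \frac{29}{4} = -3 + \left(- \frac{3}{4} + 8\right) = -3 + \frac{29}{4} = \frac{17}{4}$)
$\left(y{\left(Q \right)} - 63\right) \frac{-70 - 75}{74 - 45} = \left(\frac{17}{4} - 63\right) \frac{-70 - 75}{74 - 45} = - \frac{235 \left(- \frac{145}{29}\right)}{4} = - \frac{235 \left(\left(-145\right) \frac{1}{29}\right)}{4} = \left(- \frac{235}{4}\right) \left(-5\right) = \frac{1175}{4}$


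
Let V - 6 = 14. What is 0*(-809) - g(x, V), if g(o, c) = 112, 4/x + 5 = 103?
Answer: -112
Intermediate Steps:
x = 2/49 (x = 4/(-5 + 103) = 4/98 = 4*(1/98) = 2/49 ≈ 0.040816)
V = 20 (V = 6 + 14 = 20)
0*(-809) - g(x, V) = 0*(-809) - 1*112 = 0 - 112 = -112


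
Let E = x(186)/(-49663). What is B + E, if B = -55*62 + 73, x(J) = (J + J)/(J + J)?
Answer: -165725432/49663 ≈ -3337.0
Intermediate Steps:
x(J) = 1 (x(J) = (2*J)/((2*J)) = (2*J)*(1/(2*J)) = 1)
E = -1/49663 (E = 1/(-49663) = 1*(-1/49663) = -1/49663 ≈ -2.0136e-5)
B = -3337 (B = -3410 + 73 = -3337)
B + E = -3337 - 1/49663 = -165725432/49663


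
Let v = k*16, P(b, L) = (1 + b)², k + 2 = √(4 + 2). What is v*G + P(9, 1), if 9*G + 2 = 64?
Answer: -1084/9 + 992*√6/9 ≈ 149.54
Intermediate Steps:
k = -2 + √6 (k = -2 + √(4 + 2) = -2 + √6 ≈ 0.44949)
G = 62/9 (G = -2/9 + (⅑)*64 = -2/9 + 64/9 = 62/9 ≈ 6.8889)
v = -32 + 16*√6 (v = (-2 + √6)*16 = -32 + 16*√6 ≈ 7.1918)
v*G + P(9, 1) = (-32 + 16*√6)*(62/9) + (1 + 9)² = (-1984/9 + 992*√6/9) + 10² = (-1984/9 + 992*√6/9) + 100 = -1084/9 + 992*√6/9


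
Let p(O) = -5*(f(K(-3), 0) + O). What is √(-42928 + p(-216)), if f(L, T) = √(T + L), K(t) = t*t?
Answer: I*√41863 ≈ 204.6*I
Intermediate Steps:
K(t) = t²
f(L, T) = √(L + T)
p(O) = -15 - 5*O (p(O) = -5*(√((-3)² + 0) + O) = -5*(√(9 + 0) + O) = -5*(√9 + O) = -5*(3 + O) = -15 - 5*O)
√(-42928 + p(-216)) = √(-42928 + (-15 - 5*(-216))) = √(-42928 + (-15 + 1080)) = √(-42928 + 1065) = √(-41863) = I*√41863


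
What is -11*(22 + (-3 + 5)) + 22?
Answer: -242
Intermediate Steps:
-11*(22 + (-3 + 5)) + 22 = -11*(22 + 2) + 22 = -11*24 + 22 = -264 + 22 = -242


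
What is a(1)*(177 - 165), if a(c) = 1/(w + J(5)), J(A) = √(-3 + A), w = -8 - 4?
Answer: -72/71 - 6*√2/71 ≈ -1.1336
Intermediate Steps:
w = -12
a(c) = 1/(-12 + √2) (a(c) = 1/(-12 + √(-3 + 5)) = 1/(-12 + √2))
a(1)*(177 - 165) = (-6/71 - √2/142)*(177 - 165) = (-6/71 - √2/142)*12 = -72/71 - 6*√2/71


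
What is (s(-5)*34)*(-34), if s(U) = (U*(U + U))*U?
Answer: 289000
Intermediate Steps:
s(U) = 2*U**3 (s(U) = (U*(2*U))*U = (2*U**2)*U = 2*U**3)
(s(-5)*34)*(-34) = ((2*(-5)**3)*34)*(-34) = ((2*(-125))*34)*(-34) = -250*34*(-34) = -8500*(-34) = 289000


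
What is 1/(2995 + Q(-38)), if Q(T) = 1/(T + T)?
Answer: 76/227619 ≈ 0.00033389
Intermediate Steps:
Q(T) = 1/(2*T)
1/(2995 + Q(-38)) = 1/(2995 + (½)/(-38)) = 1/(2995 + (½)*(-1/38)) = 1/(2995 - 1/76) = 1/(227619/76) = 76/227619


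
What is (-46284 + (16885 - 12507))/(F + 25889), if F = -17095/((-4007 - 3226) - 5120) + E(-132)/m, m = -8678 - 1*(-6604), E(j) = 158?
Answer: -536818416266/331656420857 ≈ -1.6186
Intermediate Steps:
m = -2074 (m = -8678 + 6604 = -2074)
F = 16751628/12810061 (F = -17095/((-4007 - 3226) - 5120) + 158/(-2074) = -17095/(-7233 - 5120) + 158*(-1/2074) = -17095/(-12353) - 79/1037 = -17095*(-1/12353) - 79/1037 = 17095/12353 - 79/1037 = 16751628/12810061 ≈ 1.3077)
(-46284 + (16885 - 12507))/(F + 25889) = (-46284 + (16885 - 12507))/(16751628/12810061 + 25889) = (-46284 + 4378)/(331656420857/12810061) = -41906*12810061/331656420857 = -536818416266/331656420857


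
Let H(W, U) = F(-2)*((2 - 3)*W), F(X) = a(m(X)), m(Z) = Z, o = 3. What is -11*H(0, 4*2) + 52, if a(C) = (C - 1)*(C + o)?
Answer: 52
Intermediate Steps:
a(C) = (-1 + C)*(3 + C) (a(C) = (C - 1)*(C + 3) = (-1 + C)*(3 + C))
F(X) = -3 + X² + 2*X
H(W, U) = 3*W (H(W, U) = (-3 + (-2)² + 2*(-2))*((2 - 3)*W) = (-3 + 4 - 4)*(-W) = -(-3)*W = 3*W)
-11*H(0, 4*2) + 52 = -33*0 + 52 = -11*0 + 52 = 0 + 52 = 52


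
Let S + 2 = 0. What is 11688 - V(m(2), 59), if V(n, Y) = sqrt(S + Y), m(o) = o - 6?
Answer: 11688 - sqrt(57) ≈ 11680.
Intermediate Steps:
m(o) = -6 + o
S = -2 (S = -2 + 0 = -2)
V(n, Y) = sqrt(-2 + Y)
11688 - V(m(2), 59) = 11688 - sqrt(-2 + 59) = 11688 - sqrt(57)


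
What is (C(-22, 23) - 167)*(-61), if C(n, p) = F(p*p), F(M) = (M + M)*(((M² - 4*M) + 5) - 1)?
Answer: -17924064015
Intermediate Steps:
F(M) = 2*M*(4 + M² - 4*M) (F(M) = (2*M)*((5 + M² - 4*M) - 1) = (2*M)*(4 + M² - 4*M) = 2*M*(4 + M² - 4*M))
C(n, p) = 2*p²*(4 + p⁴ - 4*p²) (C(n, p) = 2*(p*p)*(4 + (p*p)² - 4*p*p) = 2*p²*(4 + (p²)² - 4*p²) = 2*p²*(4 + p⁴ - 4*p²))
(C(-22, 23) - 167)*(-61) = (2*23²*(4 + 23⁴ - 4*23²) - 167)*(-61) = (2*529*(4 + 279841 - 4*529) - 167)*(-61) = (2*529*(4 + 279841 - 2116) - 167)*(-61) = (2*529*277729 - 167)*(-61) = (293837282 - 167)*(-61) = 293837115*(-61) = -17924064015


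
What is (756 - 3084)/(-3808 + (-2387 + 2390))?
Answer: 2328/3805 ≈ 0.61183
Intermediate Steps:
(756 - 3084)/(-3808 + (-2387 + 2390)) = -2328/(-3808 + 3) = -2328/(-3805) = -2328*(-1/3805) = 2328/3805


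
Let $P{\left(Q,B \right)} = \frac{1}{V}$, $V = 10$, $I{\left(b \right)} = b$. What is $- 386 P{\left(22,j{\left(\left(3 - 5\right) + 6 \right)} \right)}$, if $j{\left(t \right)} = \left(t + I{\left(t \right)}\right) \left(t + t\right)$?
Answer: $- \frac{193}{5} \approx -38.6$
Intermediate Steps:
$j{\left(t \right)} = 4 t^{2}$ ($j{\left(t \right)} = \left(t + t\right) \left(t + t\right) = 2 t 2 t = 4 t^{2}$)
$P{\left(Q,B \right)} = \frac{1}{10}$
$- 386 P{\left(22,j{\left(\left(3 - 5\right) + 6 \right)} \right)} = \left(-386\right) \frac{1}{10} = - \frac{193}{5}$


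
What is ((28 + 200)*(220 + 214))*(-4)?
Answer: -395808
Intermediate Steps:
((28 + 200)*(220 + 214))*(-4) = (228*434)*(-4) = 98952*(-4) = -395808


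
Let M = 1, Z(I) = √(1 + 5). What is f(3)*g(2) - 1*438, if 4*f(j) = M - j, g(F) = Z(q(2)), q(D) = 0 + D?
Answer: -438 - √6/2 ≈ -439.22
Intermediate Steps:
q(D) = D
Z(I) = √6
g(F) = √6
f(j) = ¼ - j/4 (f(j) = (1 - j)/4 = ¼ - j/4)
f(3)*g(2) - 1*438 = (¼ - ¼*3)*√6 - 1*438 = (¼ - ¾)*√6 - 438 = -√6/2 - 438 = -438 - √6/2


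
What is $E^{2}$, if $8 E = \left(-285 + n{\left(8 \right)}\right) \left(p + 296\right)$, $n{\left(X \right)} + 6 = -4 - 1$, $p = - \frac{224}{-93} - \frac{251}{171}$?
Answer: $\frac{3392022351227041}{28100601} \approx 1.2071 \cdot 10^{8}$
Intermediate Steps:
$p = \frac{4987}{5301}$ ($p = \left(-224\right) \left(- \frac{1}{93}\right) - \frac{251}{171} = \frac{224}{93} - \frac{251}{171} = \frac{4987}{5301} \approx 0.94077$)
$n{\left(X \right)} = -11$ ($n{\left(X \right)} = -6 - 5 = -11$)
$E = - \frac{58241071}{5301}$ ($E = \frac{\left(-285 - 11\right) \left(\frac{4987}{5301} + 296\right)}{8} = \frac{\left(-296\right) \frac{1574083}{5301}}{8} = \frac{1}{8} \left(- \frac{465928568}{5301}\right) = - \frac{58241071}{5301} \approx -10987.0$)
$E^{2} = \left(- \frac{58241071}{5301}\right)^{2} = \frac{3392022351227041}{28100601}$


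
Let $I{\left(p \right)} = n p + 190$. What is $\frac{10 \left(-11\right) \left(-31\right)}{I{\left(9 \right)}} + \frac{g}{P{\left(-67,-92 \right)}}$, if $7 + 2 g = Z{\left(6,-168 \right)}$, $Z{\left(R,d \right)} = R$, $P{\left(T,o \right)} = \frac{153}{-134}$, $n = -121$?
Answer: $- \frac{14887}{4437} \approx -3.3552$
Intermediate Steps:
$P{\left(T,o \right)} = - \frac{153}{134}$ ($P{\left(T,o \right)} = 153 \left(- \frac{1}{134}\right) = - \frac{153}{134}$)
$g = - \frac{1}{2}$ ($g = - \frac{7}{2} + \frac{1}{2} \cdot 6 = - \frac{7}{2} + 3 = - \frac{1}{2} \approx -0.5$)
$I{\left(p \right)} = 190 - 121 p$ ($I{\left(p \right)} = - 121 p + 190 = 190 - 121 p$)
$\frac{10 \left(-11\right) \left(-31\right)}{I{\left(9 \right)}} + \frac{g}{P{\left(-67,-92 \right)}} = \frac{10 \left(-11\right) \left(-31\right)}{190 - 1089} - \frac{1}{2 \left(- \frac{153}{134}\right)} = \frac{\left(-110\right) \left(-31\right)}{190 - 1089} - - \frac{67}{153} = \frac{3410}{-899} + \frac{67}{153} = 3410 \left(- \frac{1}{899}\right) + \frac{67}{153} = - \frac{110}{29} + \frac{67}{153} = - \frac{14887}{4437}$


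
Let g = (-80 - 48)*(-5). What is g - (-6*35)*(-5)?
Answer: -410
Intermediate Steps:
g = 640 (g = -128*(-5) = 640)
g - (-6*35)*(-5) = 640 - (-6*35)*(-5) = 640 - (-210)*(-5) = 640 - 1*1050 = 640 - 1050 = -410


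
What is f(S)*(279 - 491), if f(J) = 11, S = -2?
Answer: -2332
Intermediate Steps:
f(S)*(279 - 491) = 11*(279 - 491) = 11*(-212) = -2332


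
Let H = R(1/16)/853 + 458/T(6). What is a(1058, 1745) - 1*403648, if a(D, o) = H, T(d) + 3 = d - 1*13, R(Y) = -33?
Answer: -1721754222/4265 ≈ -4.0369e+5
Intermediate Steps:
T(d) = -16 + d (T(d) = -3 + (d - 1*13) = -3 + (d - 13) = -3 + (-13 + d) = -16 + d)
H = -195502/4265 (H = -33/853 + 458/(-16 + 6) = -33*1/853 + 458/(-10) = -33/853 + 458*(-⅒) = -33/853 - 229/5 = -195502/4265 ≈ -45.839)
a(D, o) = -195502/4265
a(1058, 1745) - 1*403648 = -195502/4265 - 1*403648 = -195502/4265 - 403648 = -1721754222/4265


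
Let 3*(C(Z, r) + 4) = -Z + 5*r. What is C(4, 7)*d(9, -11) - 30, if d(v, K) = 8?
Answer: 62/3 ≈ 20.667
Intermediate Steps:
C(Z, r) = -4 - Z/3 + 5*r/3 (C(Z, r) = -4 + (-Z + 5*r)/3 = -4 + (-Z/3 + 5*r/3) = -4 - Z/3 + 5*r/3)
C(4, 7)*d(9, -11) - 30 = (-4 - ⅓*4 + (5/3)*7)*8 - 30 = (-4 - 4/3 + 35/3)*8 - 30 = (19/3)*8 - 30 = 152/3 - 30 = 62/3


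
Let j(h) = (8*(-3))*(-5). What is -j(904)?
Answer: -120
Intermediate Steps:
j(h) = 120 (j(h) = -24*(-5) = 120)
-j(904) = -1*120 = -120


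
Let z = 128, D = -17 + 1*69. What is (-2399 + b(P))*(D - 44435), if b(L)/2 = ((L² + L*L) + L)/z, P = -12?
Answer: 1700534645/16 ≈ 1.0628e+8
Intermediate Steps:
D = 52 (D = -17 + 69 = 52)
b(L) = L²/32 + L/64 (b(L) = 2*(((L² + L*L) + L)/128) = 2*(((L² + L²) + L)*(1/128)) = 2*((2*L² + L)*(1/128)) = 2*((L + 2*L²)*(1/128)) = 2*(L²/64 + L/128) = L²/32 + L/64)
(-2399 + b(P))*(D - 44435) = (-2399 + (1/64)*(-12)*(1 + 2*(-12)))*(52 - 44435) = (-2399 + (1/64)*(-12)*(1 - 24))*(-44383) = (-2399 + (1/64)*(-12)*(-23))*(-44383) = (-2399 + 69/16)*(-44383) = -38315/16*(-44383) = 1700534645/16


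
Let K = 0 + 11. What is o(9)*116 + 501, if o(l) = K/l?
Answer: 5785/9 ≈ 642.78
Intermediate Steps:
K = 11
o(l) = 11/l
o(9)*116 + 501 = (11/9)*116 + 501 = 1276/9 + 501 = 5785/9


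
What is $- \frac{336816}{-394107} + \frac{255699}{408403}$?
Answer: $\frac{79443143547}{53651493707} \approx 1.4807$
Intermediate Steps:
$- \frac{336816}{-394107} + \frac{255699}{408403} = \left(-336816\right) \left(- \frac{1}{394107}\right) + 255699 \cdot \frac{1}{408403} = \frac{112272}{131369} + \frac{255699}{408403} = \frac{79443143547}{53651493707}$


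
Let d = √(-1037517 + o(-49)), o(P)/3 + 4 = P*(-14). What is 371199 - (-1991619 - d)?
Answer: 2362818 + I*√1035471 ≈ 2.3628e+6 + 1017.6*I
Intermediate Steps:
o(P) = -12 - 42*P (o(P) = -12 + 3*(P*(-14)) = -12 + 3*(-14*P) = -12 - 42*P)
d = I*√1035471 (d = √(-1037517 + (-12 - 42*(-49))) = √(-1037517 + (-12 + 2058)) = √(-1037517 + 2046) = √(-1035471) = I*√1035471 ≈ 1017.6*I)
371199 - (-1991619 - d) = 371199 - (-1991619 - I*√1035471) = 371199 + (1991619 + I*√1035471) = 2362818 + I*√1035471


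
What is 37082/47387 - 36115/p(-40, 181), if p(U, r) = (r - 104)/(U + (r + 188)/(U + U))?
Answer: 1221629803293/58380784 ≈ 20925.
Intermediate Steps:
p(U, r) = (-104 + r)/(U + (188 + r)/(2*U)) (p(U, r) = (-104 + r)/(U + (188 + r)/((2*U))) = (-104 + r)/(U + (188 + r)*(1/(2*U))) = (-104 + r)/(U + (188 + r)/(2*U)))
37082/47387 - 36115/p(-40, 181) = 37082/47387 - 36115*(-(188 + 181 + 2*(-40)²)/(80*(-104 + 181))) = 37082*(1/47387) - 36115/(2*(-40)*77/(188 + 181 + 2*1600)) = 37082/47387 - 36115/(2*(-40)*77/(188 + 181 + 3200)) = 37082/47387 - 36115/(2*(-40)*77/3569) = 37082/47387 - 36115/(2*(-40)*(1/3569)*77) = 37082/47387 - 36115/(-6160/3569) = 37082/47387 - 36115*(-3569/6160) = 37082/47387 + 25778887/1232 = 1221629803293/58380784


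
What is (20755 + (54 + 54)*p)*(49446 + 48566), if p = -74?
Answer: 1250927156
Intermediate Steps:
(20755 + (54 + 54)*p)*(49446 + 48566) = (20755 + (54 + 54)*(-74))*(49446 + 48566) = (20755 + 108*(-74))*98012 = (20755 - 7992)*98012 = 12763*98012 = 1250927156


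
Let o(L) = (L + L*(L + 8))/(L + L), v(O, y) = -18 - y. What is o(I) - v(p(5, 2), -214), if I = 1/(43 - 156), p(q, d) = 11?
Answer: -21640/113 ≈ -191.50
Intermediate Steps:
I = -1/113 (I = 1/(-113) = -1/113 ≈ -0.0088496)
o(L) = (L + L*(8 + L))/(2*L) (o(L) = (L + L*(8 + L))/((2*L)) = (L + L*(8 + L))*(1/(2*L)) = (L + L*(8 + L))/(2*L))
o(I) - v(p(5, 2), -214) = (9/2 + (1/2)*(-1/113)) - (-18 - 1*(-214)) = (9/2 - 1/226) - (-18 + 214) = 508/113 - 1*196 = 508/113 - 196 = -21640/113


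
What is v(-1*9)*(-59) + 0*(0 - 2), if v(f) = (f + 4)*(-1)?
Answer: -295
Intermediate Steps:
v(f) = -4 - f (v(f) = (4 + f)*(-1) = -4 - f)
v(-1*9)*(-59) + 0*(0 - 2) = (-4 - (-1)*9)*(-59) + 0*(0 - 2) = (-4 - 1*(-9))*(-59) + 0*(-2) = (-4 + 9)*(-59) + 0 = 5*(-59) + 0 = -295 + 0 = -295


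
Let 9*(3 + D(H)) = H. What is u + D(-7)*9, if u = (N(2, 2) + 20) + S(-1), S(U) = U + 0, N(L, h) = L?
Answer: -13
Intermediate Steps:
S(U) = U
D(H) = -3 + H/9
u = 21 (u = (2 + 20) - 1 = 22 - 1 = 21)
u + D(-7)*9 = 21 + (-3 + (⅑)*(-7))*9 = 21 + (-3 - 7/9)*9 = 21 - 34/9*9 = 21 - 34 = -13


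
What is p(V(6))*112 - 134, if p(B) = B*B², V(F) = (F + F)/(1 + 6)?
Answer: 21082/49 ≈ 430.25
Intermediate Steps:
V(F) = 2*F/7 (V(F) = (2*F)/7 = (2*F)*(⅐) = 2*F/7)
p(B) = B³
p(V(6))*112 - 134 = ((2/7)*6)³*112 - 134 = (12/7)³*112 - 134 = (1728/343)*112 - 134 = 27648/49 - 134 = 21082/49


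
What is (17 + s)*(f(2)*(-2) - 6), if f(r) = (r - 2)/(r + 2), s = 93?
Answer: -660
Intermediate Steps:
f(r) = (-2 + r)/(2 + r)
(17 + s)*(f(2)*(-2) - 6) = (17 + 93)*(((-2 + 2)/(2 + 2))*(-2) - 6) = 110*((0/4)*(-2) - 6) = 110*(((¼)*0)*(-2) - 6) = 110*(0*(-2) - 6) = 110*(0 - 6) = 110*(-6) = -660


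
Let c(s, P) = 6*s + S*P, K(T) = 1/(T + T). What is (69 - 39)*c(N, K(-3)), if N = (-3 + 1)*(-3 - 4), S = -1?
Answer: 2525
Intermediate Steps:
N = 14 (N = -2*(-7) = 14)
K(T) = 1/(2*T)
c(s, P) = -P + 6*s (c(s, P) = 6*s - P = -P + 6*s)
(69 - 39)*c(N, K(-3)) = (69 - 39)*(-1/(2*(-3)) + 6*14) = 30*(-(-1)/(2*3) + 84) = 30*(-1*(-⅙) + 84) = 30*(⅙ + 84) = 30*(505/6) = 2525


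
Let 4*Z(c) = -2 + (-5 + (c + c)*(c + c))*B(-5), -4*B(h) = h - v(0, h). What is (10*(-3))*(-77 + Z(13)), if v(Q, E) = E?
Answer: 2325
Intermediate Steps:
B(h) = 0 (B(h) = -(h - h)/4 = -¼*0 = 0)
Z(c) = -½ (Z(c) = (-2 + (-5 + (c + c)*(c + c))*0)/4 = (-2 + (-5 + (2*c)*(2*c))*0)/4 = (-2 + (-5 + 4*c²)*0)/4 = (-2 + 0)/4 = (¼)*(-2) = -½)
(10*(-3))*(-77 + Z(13)) = (10*(-3))*(-77 - ½) = -30*(-155/2) = 2325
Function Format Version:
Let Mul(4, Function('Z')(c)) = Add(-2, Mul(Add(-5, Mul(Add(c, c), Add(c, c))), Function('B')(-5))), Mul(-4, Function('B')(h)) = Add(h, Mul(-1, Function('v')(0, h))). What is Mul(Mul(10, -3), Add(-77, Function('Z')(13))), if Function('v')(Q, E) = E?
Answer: 2325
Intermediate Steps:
Function('B')(h) = 0 (Function('B')(h) = Mul(Rational(-1, 4), Add(h, Mul(-1, h))) = Mul(Rational(-1, 4), 0) = 0)
Function('Z')(c) = Rational(-1, 2) (Function('Z')(c) = Mul(Rational(1, 4), Add(-2, Mul(Add(-5, Mul(Add(c, c), Add(c, c))), 0))) = Mul(Rational(1, 4), Add(-2, Mul(Add(-5, Mul(Mul(2, c), Mul(2, c))), 0))) = Mul(Rational(1, 4), Add(-2, Mul(Add(-5, Mul(4, Pow(c, 2))), 0))) = Mul(Rational(1, 4), Add(-2, 0)) = Mul(Rational(1, 4), -2) = Rational(-1, 2))
Mul(Mul(10, -3), Add(-77, Function('Z')(13))) = Mul(Mul(10, -3), Add(-77, Rational(-1, 2))) = Mul(-30, Rational(-155, 2)) = 2325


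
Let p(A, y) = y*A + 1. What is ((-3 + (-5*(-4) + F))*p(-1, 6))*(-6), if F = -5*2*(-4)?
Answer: 1710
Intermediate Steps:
p(A, y) = 1 + A*y (p(A, y) = A*y + 1 = 1 + A*y)
F = 40 (F = -10*(-4) = 40)
((-3 + (-5*(-4) + F))*p(-1, 6))*(-6) = ((-3 + (-5*(-4) + 40))*(1 - 1*6))*(-6) = ((-3 + (20 + 40))*(1 - 6))*(-6) = ((-3 + 60)*(-5))*(-6) = (57*(-5))*(-6) = -285*(-6) = 1710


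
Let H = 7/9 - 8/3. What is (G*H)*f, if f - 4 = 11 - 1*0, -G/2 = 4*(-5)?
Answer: -3400/3 ≈ -1133.3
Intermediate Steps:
G = 40 (G = -8*(-5) = -2*(-20) = 40)
H = -17/9 (H = 7*(⅑) - 8*⅓ = 7/9 - 8/3 = -17/9 ≈ -1.8889)
f = 15 (f = 4 + (11 - 1*0) = 4 + (11 + 0) = 4 + 11 = 15)
(G*H)*f = (40*(-17/9))*15 = -680/9*15 = -3400/3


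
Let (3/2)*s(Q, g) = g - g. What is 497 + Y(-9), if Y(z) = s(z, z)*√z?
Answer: 497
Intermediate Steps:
s(Q, g) = 0 (s(Q, g) = 2*(g - g)/3 = (⅔)*0 = 0)
Y(z) = 0 (Y(z) = 0*√z = 0)
497 + Y(-9) = 497 + 0 = 497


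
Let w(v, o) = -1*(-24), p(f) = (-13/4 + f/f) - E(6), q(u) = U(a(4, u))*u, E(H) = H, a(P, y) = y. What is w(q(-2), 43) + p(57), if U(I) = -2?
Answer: 63/4 ≈ 15.750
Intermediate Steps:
q(u) = -2*u
p(f) = -33/4 (p(f) = (-13/4 + f/f) - 1*6 = (-13*¼ + 1) - 6 = (-13/4 + 1) - 6 = -9/4 - 6 = -33/4)
w(v, o) = 24
w(q(-2), 43) + p(57) = 24 - 33/4 = 63/4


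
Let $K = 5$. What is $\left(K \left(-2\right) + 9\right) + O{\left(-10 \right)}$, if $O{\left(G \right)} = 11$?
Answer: $10$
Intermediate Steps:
$\left(K \left(-2\right) + 9\right) + O{\left(-10 \right)} = \left(5 \left(-2\right) + 9\right) + 11 = \left(-10 + 9\right) + 11 = -1 + 11 = 10$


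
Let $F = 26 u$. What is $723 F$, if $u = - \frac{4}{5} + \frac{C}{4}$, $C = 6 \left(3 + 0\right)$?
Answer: $\frac{347763}{5} \approx 69553.0$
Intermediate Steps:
$C = 18$ ($C = 6 \cdot 3 = 18$)
$u = \frac{37}{10}$ ($u = - \frac{4}{5} + \frac{18}{4} = \left(-4\right) \frac{1}{5} + 18 \cdot \frac{1}{4} = - \frac{4}{5} + \frac{9}{2} = \frac{37}{10} \approx 3.7$)
$F = \frac{481}{5}$ ($F = 26 \cdot \frac{37}{10} = \frac{481}{5} \approx 96.2$)
$723 F = 723 \cdot \frac{481}{5} = \frac{347763}{5}$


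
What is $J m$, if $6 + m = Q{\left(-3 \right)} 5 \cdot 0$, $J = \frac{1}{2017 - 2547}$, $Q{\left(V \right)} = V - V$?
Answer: $\frac{3}{265} \approx 0.011321$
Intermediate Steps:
$Q{\left(V \right)} = 0$
$J = - \frac{1}{530}$ ($J = \frac{1}{-530} = - \frac{1}{530} \approx -0.0018868$)
$m = -6$ ($m = -6 + 0 \cdot 5 \cdot 0 = -6 + 0 \cdot 0 = -6 + 0 = -6$)
$J m = \left(- \frac{1}{530}\right) \left(-6\right) = \frac{3}{265}$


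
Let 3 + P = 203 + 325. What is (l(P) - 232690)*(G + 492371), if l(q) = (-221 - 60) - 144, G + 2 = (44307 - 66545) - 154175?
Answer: -73654082940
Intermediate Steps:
P = 525 (P = -3 + (203 + 325) = -3 + 528 = 525)
G = -176415 (G = -2 + ((44307 - 66545) - 154175) = -2 + (-22238 - 154175) = -2 - 176413 = -176415)
l(q) = -425 (l(q) = -281 - 144 = -425)
(l(P) - 232690)*(G + 492371) = (-425 - 232690)*(-176415 + 492371) = -233115*315956 = -73654082940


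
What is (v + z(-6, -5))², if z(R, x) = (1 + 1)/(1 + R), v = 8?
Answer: 1444/25 ≈ 57.760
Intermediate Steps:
z(R, x) = 2/(1 + R)
(v + z(-6, -5))² = (8 + 2/(1 - 6))² = (8 + 2/(-5))² = (8 + 2*(-⅕))² = (8 - ⅖)² = (38/5)² = 1444/25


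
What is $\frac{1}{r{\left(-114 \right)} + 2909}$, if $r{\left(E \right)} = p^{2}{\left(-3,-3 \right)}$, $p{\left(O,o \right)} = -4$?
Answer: $\frac{1}{2925} \approx 0.00034188$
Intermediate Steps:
$r{\left(E \right)} = 16$ ($r{\left(E \right)} = \left(-4\right)^{2} = 16$)
$\frac{1}{r{\left(-114 \right)} + 2909} = \frac{1}{16 + 2909} = \frac{1}{2925}$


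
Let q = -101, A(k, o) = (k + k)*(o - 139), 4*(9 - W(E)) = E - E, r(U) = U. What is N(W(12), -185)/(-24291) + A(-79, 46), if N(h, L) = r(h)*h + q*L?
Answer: 356913188/24291 ≈ 14693.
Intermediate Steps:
W(E) = 9 (W(E) = 9 - (E - E)/4 = 9 - ¼*0 = 9 + 0 = 9)
A(k, o) = 2*k*(-139 + o) (A(k, o) = (2*k)*(-139 + o) = 2*k*(-139 + o))
N(h, L) = h² - 101*L (N(h, L) = h*h - 101*L = h² - 101*L)
N(W(12), -185)/(-24291) + A(-79, 46) = (9² - 101*(-185))/(-24291) + 2*(-79)*(-139 + 46) = (81 + 18685)*(-1/24291) + 2*(-79)*(-93) = 18766*(-1/24291) + 14694 = -18766/24291 + 14694 = 356913188/24291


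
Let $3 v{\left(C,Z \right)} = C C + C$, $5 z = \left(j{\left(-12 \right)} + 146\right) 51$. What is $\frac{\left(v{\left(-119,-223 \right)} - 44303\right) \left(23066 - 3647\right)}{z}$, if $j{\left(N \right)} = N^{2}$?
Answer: $- \frac{769426091}{2958} \approx -2.6012 \cdot 10^{5}$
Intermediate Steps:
$z = 2958$ ($z = \frac{\left(\left(-12\right)^{2} + 146\right) 51}{5} = \frac{\left(144 + 146\right) 51}{5} = \frac{290 \cdot 51}{5} = \frac{1}{5} \cdot 14790 = 2958$)
$v{\left(C,Z \right)} = \frac{C}{3} + \frac{C^{2}}{3}$ ($v{\left(C,Z \right)} = \frac{C C + C}{3} = \frac{C^{2} + C}{3} = \frac{C + C^{2}}{3} = \frac{C}{3} + \frac{C^{2}}{3}$)
$\frac{\left(v{\left(-119,-223 \right)} - 44303\right) \left(23066 - 3647\right)}{z} = \frac{\left(\frac{1}{3} \left(-119\right) \left(1 - 119\right) - 44303\right) \left(23066 - 3647\right)}{2958} = \left(\frac{1}{3} \left(-119\right) \left(-118\right) - 44303\right) 19419 \cdot \frac{1}{2958} = \left(\frac{14042}{3} - 44303\right) 19419 \cdot \frac{1}{2958} = \left(- \frac{118867}{3}\right) 19419 \cdot \frac{1}{2958} = \left(-769426091\right) \frac{1}{2958} = - \frac{769426091}{2958}$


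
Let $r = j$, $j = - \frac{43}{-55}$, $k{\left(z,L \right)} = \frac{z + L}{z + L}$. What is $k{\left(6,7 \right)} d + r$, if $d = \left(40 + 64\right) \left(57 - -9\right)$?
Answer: $\frac{377563}{55} \approx 6864.8$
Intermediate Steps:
$k{\left(z,L \right)} = 1$ ($k{\left(z,L \right)} = \frac{L + z}{L + z} = 1$)
$j = \frac{43}{55}$ ($j = \left(-43\right) \left(- \frac{1}{55}\right) = \frac{43}{55} \approx 0.78182$)
$d = 6864$ ($d = 104 \left(57 + 9\right) = 104 \cdot 66 = 6864$)
$r = \frac{43}{55} \approx 0.78182$
$k{\left(6,7 \right)} d + r = 1 \cdot 6864 + \frac{43}{55} = 6864 + \frac{43}{55} = \frac{377563}{55}$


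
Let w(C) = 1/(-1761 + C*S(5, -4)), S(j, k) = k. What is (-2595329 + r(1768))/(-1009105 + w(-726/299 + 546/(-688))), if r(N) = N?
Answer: 116583116420463/45360261725929 ≈ 2.5702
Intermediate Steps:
w(C) = 1/(-1761 - 4*C) (w(C) = 1/(-1761 + C*(-4)) = 1/(-1761 - 4*C))
(-2595329 + r(1768))/(-1009105 + w(-726/299 + 546/(-688))) = (-2595329 + 1768)/(-1009105 + 1/(-1761 - 4*(-726/299 + 546/(-688)))) = -2593561/(-1009105 + 1/(-1761 - 4*(-726*1/299 + 546*(-1/688)))) = -2593561/(-1009105 + 1/(-1761 - 4*(-726/299 - 273/344))) = -2593561/(-1009105 + 1/(-1761 - 4*(-331371/102856))) = -2593561/(-1009105 + 1/(-1761 + 331371/25714)) = -2593561/(-1009105 + 1/(-44950983/25714)) = -2593561/(-1009105 - 25714/44950983) = -2593561/(-45360261725929/44950983) = -2593561*(-44950983/45360261725929) = 116583116420463/45360261725929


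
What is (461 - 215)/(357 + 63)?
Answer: 41/70 ≈ 0.58571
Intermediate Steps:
(461 - 215)/(357 + 63) = 246/420 = 246*(1/420) = 41/70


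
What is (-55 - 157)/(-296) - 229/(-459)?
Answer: 41273/33966 ≈ 1.2151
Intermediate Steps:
(-55 - 157)/(-296) - 229/(-459) = -212*(-1/296) - 229*(-1/459) = 53/74 + 229/459 = 41273/33966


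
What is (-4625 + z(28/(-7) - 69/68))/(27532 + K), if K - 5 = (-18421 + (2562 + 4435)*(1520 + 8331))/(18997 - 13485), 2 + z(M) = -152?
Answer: -13170924/110346485 ≈ -0.11936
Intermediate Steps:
z(M) = -154 (z(M) = -2 - 152 = -154)
K = 34468293/2756 (K = 5 + (-18421 + (2562 + 4435)*(1520 + 8331))/(18997 - 13485) = 5 + (-18421 + 6997*9851)/5512 = 5 + (-18421 + 68927447)*(1/5512) = 5 + 68909026*(1/5512) = 5 + 34454513/2756 = 34468293/2756 ≈ 12507.)
(-4625 + z(28/(-7) - 69/68))/(27532 + K) = (-4625 - 154)/(27532 + 34468293/2756) = -4779/110346485/2756 = -4779*2756/110346485 = -13170924/110346485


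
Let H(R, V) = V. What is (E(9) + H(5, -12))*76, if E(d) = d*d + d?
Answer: 5928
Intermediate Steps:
E(d) = d + d² (E(d) = d² + d = d + d²)
(E(9) + H(5, -12))*76 = (9*(1 + 9) - 12)*76 = (9*10 - 12)*76 = (90 - 12)*76 = 78*76 = 5928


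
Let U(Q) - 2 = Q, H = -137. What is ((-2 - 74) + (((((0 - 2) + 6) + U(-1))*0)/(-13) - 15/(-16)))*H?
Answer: 164537/16 ≈ 10284.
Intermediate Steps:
U(Q) = 2 + Q
((-2 - 74) + (((((0 - 2) + 6) + U(-1))*0)/(-13) - 15/(-16)))*H = ((-2 - 74) + (((((0 - 2) + 6) + (2 - 1))*0)/(-13) - 15/(-16)))*(-137) = (-76 + ((((-2 + 6) + 1)*0)*(-1/13) - 15*(-1/16)))*(-137) = (-76 + (((4 + 1)*0)*(-1/13) + 15/16))*(-137) = (-76 + ((5*0)*(-1/13) + 15/16))*(-137) = (-76 + (0*(-1/13) + 15/16))*(-137) = (-76 + (0 + 15/16))*(-137) = (-76 + 15/16)*(-137) = -1201/16*(-137) = 164537/16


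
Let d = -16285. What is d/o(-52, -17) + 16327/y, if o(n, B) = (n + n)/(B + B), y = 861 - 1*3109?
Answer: -155799141/29224 ≈ -5331.2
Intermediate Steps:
y = -2248 (y = 861 - 3109 = -2248)
o(n, B) = n/B (o(n, B) = (2*n)/((2*B)) = (2*n)*(1/(2*B)) = n/B)
d/o(-52, -17) + 16327/y = -16285/((-52/(-17))) + 16327/(-2248) = -16285/((-52*(-1/17))) + 16327*(-1/2248) = -16285/52/17 - 16327/2248 = -16285*17/52 - 16327/2248 = -276845/52 - 16327/2248 = -155799141/29224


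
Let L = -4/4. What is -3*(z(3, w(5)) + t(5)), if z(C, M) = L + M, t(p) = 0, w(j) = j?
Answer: -12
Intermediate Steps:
L = -1 (L = -4*1/4 = -1)
z(C, M) = -1 + M
-3*(z(3, w(5)) + t(5)) = -3*((-1 + 5) + 0) = -3*(4 + 0) = -3*4 = -12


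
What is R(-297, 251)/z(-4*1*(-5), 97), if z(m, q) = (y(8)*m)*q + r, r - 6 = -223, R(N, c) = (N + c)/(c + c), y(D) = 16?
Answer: -23/7736573 ≈ -2.9729e-6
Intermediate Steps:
R(N, c) = (N + c)/(2*c) (R(N, c) = (N + c)/((2*c)) = (N + c)*(1/(2*c)) = (N + c)/(2*c))
r = -217 (r = 6 - 223 = -217)
z(m, q) = -217 + 16*m*q (z(m, q) = (16*m)*q - 217 = 16*m*q - 217 = -217 + 16*m*q)
R(-297, 251)/z(-4*1*(-5), 97) = ((½)*(-297 + 251)/251)/(-217 + 16*(-4*1*(-5))*97) = ((½)*(1/251)*(-46))/(-217 + 16*(-4*(-5))*97) = -23/(251*(-217 + 16*20*97)) = -23/(251*(-217 + 31040)) = -23/251/30823 = -23/251*1/30823 = -23/7736573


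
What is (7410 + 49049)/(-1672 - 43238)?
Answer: -56459/44910 ≈ -1.2572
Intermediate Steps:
(7410 + 49049)/(-1672 - 43238) = 56459/(-44910) = 56459*(-1/44910) = -56459/44910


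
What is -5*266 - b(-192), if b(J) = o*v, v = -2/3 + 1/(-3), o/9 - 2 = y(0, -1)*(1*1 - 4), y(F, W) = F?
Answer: -1312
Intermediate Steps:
o = 18 (o = 18 + 9*(0*(1*1 - 4)) = 18 + 9*(0*(1 - 4)) = 18 + 9*(0*(-3)) = 18 + 9*0 = 18 + 0 = 18)
v = -1 (v = -2*⅓ + 1*(-⅓) = -⅔ - ⅓ = -1)
b(J) = -18 (b(J) = 18*(-1) = -18)
-5*266 - b(-192) = -5*266 - 1*(-18) = -1330 + 18 = -1312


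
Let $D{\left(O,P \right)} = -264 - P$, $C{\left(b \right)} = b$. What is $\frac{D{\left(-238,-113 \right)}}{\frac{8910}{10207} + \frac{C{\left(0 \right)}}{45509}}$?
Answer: $- \frac{1541257}{8910} \approx -172.98$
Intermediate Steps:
$\frac{D{\left(-238,-113 \right)}}{\frac{8910}{10207} + \frac{C{\left(0 \right)}}{45509}} = \frac{-264 - -113}{\frac{8910}{10207} + \frac{0}{45509}} = \frac{-264 + 113}{8910 \cdot \frac{1}{10207} + 0 \cdot \frac{1}{45509}} = - \frac{151}{\frac{8910}{10207} + 0} = - \frac{151}{\frac{8910}{10207}} = \left(-151\right) \frac{10207}{8910} = - \frac{1541257}{8910}$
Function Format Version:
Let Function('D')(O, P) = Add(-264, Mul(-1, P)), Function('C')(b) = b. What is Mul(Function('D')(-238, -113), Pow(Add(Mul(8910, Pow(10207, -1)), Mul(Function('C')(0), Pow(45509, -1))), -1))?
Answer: Rational(-1541257, 8910) ≈ -172.98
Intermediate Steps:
Mul(Function('D')(-238, -113), Pow(Add(Mul(8910, Pow(10207, -1)), Mul(Function('C')(0), Pow(45509, -1))), -1)) = Mul(Add(-264, Mul(-1, -113)), Pow(Add(Mul(8910, Pow(10207, -1)), Mul(0, Pow(45509, -1))), -1)) = Mul(Add(-264, 113), Pow(Add(Mul(8910, Rational(1, 10207)), Mul(0, Rational(1, 45509))), -1)) = Mul(-151, Pow(Add(Rational(8910, 10207), 0), -1)) = Mul(-151, Pow(Rational(8910, 10207), -1)) = Mul(-151, Rational(10207, 8910)) = Rational(-1541257, 8910)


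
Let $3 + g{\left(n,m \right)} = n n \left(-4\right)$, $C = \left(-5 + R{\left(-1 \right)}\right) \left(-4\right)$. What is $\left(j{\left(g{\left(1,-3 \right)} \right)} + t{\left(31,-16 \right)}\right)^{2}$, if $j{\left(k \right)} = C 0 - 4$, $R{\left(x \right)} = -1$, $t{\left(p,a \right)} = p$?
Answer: $729$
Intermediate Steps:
$C = 24$ ($C = \left(-5 - 1\right) \left(-4\right) = \left(-6\right) \left(-4\right) = 24$)
$g{\left(n,m \right)} = -3 - 4 n^{2}$ ($g{\left(n,m \right)} = -3 + n n \left(-4\right) = -3 + n^{2} \left(-4\right) = -3 - 4 n^{2}$)
$j{\left(k \right)} = -4$ ($j{\left(k \right)} = 24 \cdot 0 - 4 = 0 - 4 = -4$)
$\left(j{\left(g{\left(1,-3 \right)} \right)} + t{\left(31,-16 \right)}\right)^{2} = \left(-4 + 31\right)^{2} = 27^{2} = 729$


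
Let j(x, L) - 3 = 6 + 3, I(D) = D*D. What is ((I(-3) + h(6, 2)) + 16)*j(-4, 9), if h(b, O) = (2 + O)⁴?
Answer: 3372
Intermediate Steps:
I(D) = D²
j(x, L) = 12 (j(x, L) = 3 + (6 + 3) = 3 + 9 = 12)
((I(-3) + h(6, 2)) + 16)*j(-4, 9) = (((-3)² + (2 + 2)⁴) + 16)*12 = ((9 + 4⁴) + 16)*12 = ((9 + 256) + 16)*12 = (265 + 16)*12 = 281*12 = 3372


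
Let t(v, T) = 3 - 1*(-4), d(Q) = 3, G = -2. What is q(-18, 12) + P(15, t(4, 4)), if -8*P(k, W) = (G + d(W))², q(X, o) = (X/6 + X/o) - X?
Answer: 107/8 ≈ 13.375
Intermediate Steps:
t(v, T) = 7 (t(v, T) = 3 + 4 = 7)
q(X, o) = -5*X/6 + X/o (q(X, o) = (X*(⅙) + X/o) - X = (X/6 + X/o) - X = -5*X/6 + X/o)
P(k, W) = -⅛ (P(k, W) = -(-2 + 3)²/8 = -⅛*1² = -⅛*1 = -⅛)
q(-18, 12) + P(15, t(4, 4)) = (-⅚*(-18) - 18/12) - ⅛ = (15 - 18*1/12) - ⅛ = (15 - 3/2) - ⅛ = 27/2 - ⅛ = 107/8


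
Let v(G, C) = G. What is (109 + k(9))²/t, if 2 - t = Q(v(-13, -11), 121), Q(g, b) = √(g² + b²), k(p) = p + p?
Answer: -16129/7403 - 16129*√14810/14806 ≈ -134.75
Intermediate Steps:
k(p) = 2*p
Q(g, b) = √(b² + g²)
t = 2 - √14810 (t = 2 - √(121² + (-13)²) = 2 - √(14641 + 169) = 2 - √14810 ≈ -119.70)
(109 + k(9))²/t = (109 + 2*9)²/(2 - √14810) = (109 + 18)²/(2 - √14810) = 127²/(2 - √14810) = 16129/(2 - √14810)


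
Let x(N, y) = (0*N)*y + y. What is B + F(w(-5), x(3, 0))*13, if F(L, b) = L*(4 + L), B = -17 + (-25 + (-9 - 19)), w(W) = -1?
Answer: -109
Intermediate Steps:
x(N, y) = y (x(N, y) = 0*y + y = 0 + y = y)
B = -70 (B = -17 + (-25 - 28) = -17 - 53 = -70)
B + F(w(-5), x(3, 0))*13 = -70 - (4 - 1)*13 = -70 - 1*3*13 = -70 - 3*13 = -70 - 39 = -109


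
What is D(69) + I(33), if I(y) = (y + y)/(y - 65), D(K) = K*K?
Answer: 76143/16 ≈ 4758.9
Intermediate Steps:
D(K) = K**2
I(y) = 2*y/(-65 + y) (I(y) = (2*y)/(-65 + y) = 2*y/(-65 + y))
D(69) + I(33) = 69**2 + 2*33/(-65 + 33) = 4761 + 2*33/(-32) = 4761 + 2*33*(-1/32) = 4761 - 33/16 = 76143/16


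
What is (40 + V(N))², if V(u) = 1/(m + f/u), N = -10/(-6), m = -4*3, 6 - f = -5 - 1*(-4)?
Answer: 2418025/1521 ≈ 1589.8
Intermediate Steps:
f = 7 (f = 6 - (-5 - 1*(-4)) = 6 - (-5 + 4) = 6 - 1*(-1) = 6 + 1 = 7)
m = -12
N = 5/3 (N = -10*(-⅙) = 5/3 ≈ 1.6667)
V(u) = 1/(-12 + 7/u)
(40 + V(N))² = (40 - 1*5/3/(-7 + 12*(5/3)))² = (40 - 1*5/3/(-7 + 20))² = (40 - 1*5/3/13)² = (40 - 1*5/3*1/13)² = (40 - 5/39)² = (1555/39)² = 2418025/1521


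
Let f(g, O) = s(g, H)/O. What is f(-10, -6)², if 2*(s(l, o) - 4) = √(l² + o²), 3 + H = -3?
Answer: 25/18 + 2*√34/9 ≈ 2.6847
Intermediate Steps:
H = -6 (H = -3 - 3 = -6)
s(l, o) = 4 + √(l² + o²)/2
f(g, O) = (4 + √(36 + g²)/2)/O (f(g, O) = (4 + √(g² + (-6)²)/2)/O = (4 + √(g² + 36)/2)/O = (4 + √(36 + g²)/2)/O)
f(-10, -6)² = ((½)*(8 + √(36 + (-10)²))/(-6))² = ((½)*(-⅙)*(8 + √(36 + 100)))² = ((½)*(-⅙)*(8 + √136))² = ((½)*(-⅙)*(8 + 2*√34))² = (-⅔ - √34/6)²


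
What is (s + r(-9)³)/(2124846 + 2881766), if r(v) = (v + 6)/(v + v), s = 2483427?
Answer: 536420233/1081428192 ≈ 0.49603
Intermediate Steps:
r(v) = (6 + v)/(2*v) (r(v) = (6 + v)/((2*v)) = (6 + v)*(1/(2*v)) = (6 + v)/(2*v))
(s + r(-9)³)/(2124846 + 2881766) = (2483427 + ((½)*(6 - 9)/(-9))³)/(2124846 + 2881766) = (2483427 + ((½)*(-⅑)*(-3))³)/5006612 = (2483427 + (⅙)³)*(1/5006612) = (2483427 + 1/216)*(1/5006612) = (536420233/216)*(1/5006612) = 536420233/1081428192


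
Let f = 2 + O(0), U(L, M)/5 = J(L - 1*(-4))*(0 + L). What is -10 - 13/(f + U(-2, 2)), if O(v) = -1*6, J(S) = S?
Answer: -227/24 ≈ -9.4583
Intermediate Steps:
O(v) = -6
U(L, M) = 5*L*(4 + L) (U(L, M) = 5*((L - 1*(-4))*(0 + L)) = 5*((L + 4)*L) = 5*((4 + L)*L) = 5*(L*(4 + L)) = 5*L*(4 + L))
f = -4 (f = 2 - 6 = -4)
-10 - 13/(f + U(-2, 2)) = -10 - 13/(-4 + 5*(-2)*(4 - 2)) = -10 - 13/(-4 + 5*(-2)*2) = -10 - 13/(-4 - 20) = -10 - 13/(-24) = -10 - 13*(-1/24) = -10 + 13/24 = -227/24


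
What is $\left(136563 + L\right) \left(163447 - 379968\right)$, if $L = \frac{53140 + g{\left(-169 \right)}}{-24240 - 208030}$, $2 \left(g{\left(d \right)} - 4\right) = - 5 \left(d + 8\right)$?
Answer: $- \frac{13735847338942967}{464540} \approx -2.9569 \cdot 10^{10}$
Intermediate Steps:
$g{\left(d \right)} = -16 - \frac{5 d}{2}$ ($g{\left(d \right)} = 4 + \frac{\left(-5\right) \left(d + 8\right)}{2} = 4 + \frac{\left(-5\right) \left(8 + d\right)}{2} = 4 + \frac{-40 - 5 d}{2} = 4 - \left(20 + \frac{5 d}{2}\right) = -16 - \frac{5 d}{2}$)
$L = - \frac{107093}{464540}$ ($L = \frac{53140 - - \frac{813}{2}}{-24240 - 208030} = \frac{53140 + \left(-16 + \frac{845}{2}\right)}{-232270} = \left(53140 + \frac{813}{2}\right) \left(- \frac{1}{232270}\right) = \frac{107093}{2} \left(- \frac{1}{232270}\right) = - \frac{107093}{464540} \approx -0.23054$)
$\left(136563 + L\right) \left(163447 - 379968\right) = \left(136563 - \frac{107093}{464540}\right) \left(163447 - 379968\right) = \frac{63438868927}{464540} \left(-216521\right) = - \frac{13735847338942967}{464540}$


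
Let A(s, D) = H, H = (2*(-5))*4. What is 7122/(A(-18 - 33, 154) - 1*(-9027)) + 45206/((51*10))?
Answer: 204949271/2291685 ≈ 89.432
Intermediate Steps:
H = -40 (H = -10*4 = -40)
A(s, D) = -40
7122/(A(-18 - 33, 154) - 1*(-9027)) + 45206/((51*10)) = 7122/(-40 - 1*(-9027)) + 45206/((51*10)) = 7122/(-40 + 9027) + 45206/510 = 7122/8987 + 45206*(1/510) = 7122*(1/8987) + 22603/255 = 7122/8987 + 22603/255 = 204949271/2291685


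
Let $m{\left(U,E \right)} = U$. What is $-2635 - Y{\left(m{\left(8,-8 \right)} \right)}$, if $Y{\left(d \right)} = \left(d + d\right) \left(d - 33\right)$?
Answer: $-2235$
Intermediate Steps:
$Y{\left(d \right)} = 2 d \left(-33 + d\right)$
$-2635 - Y{\left(m{\left(8,-8 \right)} \right)} = -2635 - 2 \cdot 8 \left(-33 + 8\right) = -2635 - 2 \cdot 8 \left(-25\right) = -2635 - -400 = -2635 + 400 = -2235$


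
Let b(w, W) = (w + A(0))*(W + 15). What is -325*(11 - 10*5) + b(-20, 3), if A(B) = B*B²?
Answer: 12315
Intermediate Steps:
A(B) = B³
b(w, W) = w*(15 + W) (b(w, W) = (w + 0³)*(W + 15) = (w + 0)*(15 + W) = w*(15 + W))
-325*(11 - 10*5) + b(-20, 3) = -325*(11 - 10*5) - 20*(15 + 3) = -325*(11 - 50) - 20*18 = -325*(-39) - 360 = 12675 - 360 = 12315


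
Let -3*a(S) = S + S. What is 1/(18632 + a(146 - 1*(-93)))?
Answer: 3/55418 ≈ 5.4134e-5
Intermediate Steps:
a(S) = -2*S/3 (a(S) = -(S + S)/3 = -2*S/3)
1/(18632 + a(146 - 1*(-93))) = 1/(18632 - 2*(146 - 1*(-93))/3) = 1/(18632 - 2*(146 + 93)/3) = 1/(18632 - 2/3*239) = 1/(18632 - 478/3) = 1/(55418/3) = 3/55418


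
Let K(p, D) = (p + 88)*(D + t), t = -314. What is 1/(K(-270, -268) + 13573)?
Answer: 1/119497 ≈ 8.3684e-6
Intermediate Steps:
K(p, D) = (-314 + D)*(88 + p) (K(p, D) = (p + 88)*(D - 314) = (88 + p)*(-314 + D) = (-314 + D)*(88 + p))
1/(K(-270, -268) + 13573) = 1/((-27632 - 314*(-270) + 88*(-268) - 268*(-270)) + 13573) = 1/((-27632 + 84780 - 23584 + 72360) + 13573) = 1/(105924 + 13573) = 1/119497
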